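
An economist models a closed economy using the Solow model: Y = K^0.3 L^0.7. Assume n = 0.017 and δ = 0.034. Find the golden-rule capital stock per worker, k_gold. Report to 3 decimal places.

k_gold ≈ 12.571

n + δ = 0.017 + 0.034 = 0.051.
Maximizing c = f(k) − (n+δ)·k gives f'(k) = n+δ, i.e. 0.3·k^(0.3−1) = 0.051, so k_gold = (0.3/0.051)^(1/0.7) ≈ 12.5707.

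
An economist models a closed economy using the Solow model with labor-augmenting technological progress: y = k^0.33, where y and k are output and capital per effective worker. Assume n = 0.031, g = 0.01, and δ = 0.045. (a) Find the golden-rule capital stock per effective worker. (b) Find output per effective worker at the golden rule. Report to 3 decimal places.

Capital per effective worker breaks even when investment replaces (n + g + δ)·k; here n + g + δ = 0.086.
Setting f'(k) = n+g+δ gives 0.33·k^(0.33−1) = 0.086, hence k_gold = (0.33/0.086)^(1/0.67) ≈ 7.4416.
y_gold = 7.4416^0.33 ≈ 1.9393.

(a) k_gold ≈ 7.442; (b) y_gold ≈ 1.939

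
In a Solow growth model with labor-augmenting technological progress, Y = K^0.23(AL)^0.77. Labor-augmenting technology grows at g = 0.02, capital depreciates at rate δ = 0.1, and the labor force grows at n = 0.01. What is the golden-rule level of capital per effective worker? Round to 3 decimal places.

Capital per effective worker breaks even when investment replaces (n + g + δ)·k; here n + g + δ = 0.13.
Golden rule sets MPK = n+g+δ: 0.23·k^(0.23−1) = 0.13, so k_gold = (0.23/0.13)^(1/0.77) ≈ 2.0980.

k_gold ≈ 2.098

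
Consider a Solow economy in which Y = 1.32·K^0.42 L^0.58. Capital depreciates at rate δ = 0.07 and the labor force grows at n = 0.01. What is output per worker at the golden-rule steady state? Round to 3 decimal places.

The effective depreciation rate is n + δ = 0.01 + 0.07 = 0.08.
Golden rule sets MPK = n+δ: 0.42·1.32·k^(0.42−1) = 0.08, so k_gold = (0.42·1.32/0.08)^(1/0.58) ≈ 28.1540.
Output: y_gold = 1.32·k_gold^0.42 = 1.32·28.1540^0.42 ≈ 5.3627.

y_gold ≈ 5.363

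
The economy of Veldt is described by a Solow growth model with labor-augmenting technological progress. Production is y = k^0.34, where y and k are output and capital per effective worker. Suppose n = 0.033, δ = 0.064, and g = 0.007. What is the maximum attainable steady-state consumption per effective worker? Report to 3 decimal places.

Break-even investment rate: n + g + δ = 0.033 + 0.007 + 0.064 = 0.104.
At the golden rule the marginal product of capital equals n+g+δ: 0.34·k^(0.34−1) = 0.104. Solving, k_gold = (0.34/0.104)^(1/0.66) ≈ 6.0181.
y_gold = 6.0181^0.34 ≈ 1.8408.
c_gold = y_gold − (n+g+δ)·k_gold = 1.8408 − 0.104·6.0181 ≈ 1.2150.

c_gold ≈ 1.215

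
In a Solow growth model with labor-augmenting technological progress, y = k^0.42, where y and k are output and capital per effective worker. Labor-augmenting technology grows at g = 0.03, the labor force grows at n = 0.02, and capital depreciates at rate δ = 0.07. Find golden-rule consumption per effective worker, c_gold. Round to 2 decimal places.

c_gold ≈ 1.44

Break-even investment rate: n + g + δ = 0.02 + 0.03 + 0.07 = 0.12.
Golden rule sets MPK = n+g+δ: 0.42·k^(0.42−1) = 0.12, so k_gold = (0.42/0.12)^(1/0.58) ≈ 8.6706.
y_gold = 8.6706^0.42 ≈ 2.4773.
c_gold = y_gold − (n+g+δ)·k_gold = 2.4773 − 0.12·8.6706 ≈ 1.4368.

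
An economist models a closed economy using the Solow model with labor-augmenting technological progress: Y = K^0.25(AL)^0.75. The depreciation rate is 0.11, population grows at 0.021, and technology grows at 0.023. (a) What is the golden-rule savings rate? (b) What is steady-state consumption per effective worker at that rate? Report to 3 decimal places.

(a) s_gold = 0.250; (b) c_gold ≈ 0.881

The effective depreciation rate is n + g + δ = 0.021 + 0.023 + 0.11 = 0.154.
For Cobb-Douglas, s_gold equals capital's share: s_gold = 0.25.
Setting f'(k) = n+g+δ gives 0.25·k^(0.25−1) = 0.154, hence k_gold = (0.25/0.154)^(1/0.75) ≈ 1.9079.
y_gold = 1.9079^0.25 ≈ 1.1753; c_gold = (1−0.25)·y_gold ≈ 0.8815.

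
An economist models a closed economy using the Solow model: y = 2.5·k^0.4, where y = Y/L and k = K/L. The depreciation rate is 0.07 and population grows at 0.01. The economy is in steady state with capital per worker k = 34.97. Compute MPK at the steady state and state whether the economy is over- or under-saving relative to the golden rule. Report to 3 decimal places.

under-saving; MPK ≈ 0.119

n + δ = 0.01 + 0.07 = 0.08.
MPK = 0.4·2.5·k^(0.4−1) = 0.4·2.5·34.97^(-0.6) ≈ 0.1185.
MPK > 0.08, so the economy is dynamically efficient (under-saving).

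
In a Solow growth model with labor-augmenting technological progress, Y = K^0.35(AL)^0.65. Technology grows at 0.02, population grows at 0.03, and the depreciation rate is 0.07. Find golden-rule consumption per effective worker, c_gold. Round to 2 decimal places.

c_gold ≈ 1.16

The effective depreciation rate is n + g + δ = 0.03 + 0.02 + 0.07 = 0.12.
Golden rule sets MPK = n+g+δ: 0.35·k^(0.35−1) = 0.12, so k_gold = (0.35/0.12)^(1/0.65) ≈ 5.1905.
y_gold = 5.1905^0.35 ≈ 1.7796.
c_gold = y_gold − (n+g+δ)·k_gold = 1.7796 − 0.12·5.1905 ≈ 1.1567.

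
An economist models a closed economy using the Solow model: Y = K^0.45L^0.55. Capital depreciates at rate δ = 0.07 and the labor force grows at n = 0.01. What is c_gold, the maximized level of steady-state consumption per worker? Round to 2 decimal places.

Capital per worker breaks even when investment replaces (n + δ)·k; here n + δ = 0.08.
At the golden rule the marginal product of capital equals n+δ: 0.45·k^(0.45−1) = 0.08. Solving, k_gold = (0.45/0.08)^(1/0.55) ≈ 23.1132.
y_gold = 23.1132^0.45 ≈ 4.1090.
c_gold = y_gold − (n+δ)·k_gold = 4.1090 − 0.08·23.1132 ≈ 2.2600.

c_gold ≈ 2.26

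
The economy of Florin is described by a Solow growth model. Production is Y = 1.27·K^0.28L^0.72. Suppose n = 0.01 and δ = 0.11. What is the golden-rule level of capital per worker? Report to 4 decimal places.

k_gold ≈ 4.5212

Break-even investment rate: n + δ = 0.01 + 0.11 = 0.12.
Maximizing c = f(k) − (n+δ)·k gives f'(k) = n+δ, i.e. 0.28·1.27·k^(0.28−1) = 0.12, so k_gold = (0.28·1.27/0.12)^(1/0.72) ≈ 4.5212.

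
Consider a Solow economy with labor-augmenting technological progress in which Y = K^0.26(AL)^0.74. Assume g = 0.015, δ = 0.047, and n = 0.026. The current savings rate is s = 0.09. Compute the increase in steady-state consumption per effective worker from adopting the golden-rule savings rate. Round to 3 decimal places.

Δc ≈ 0.166

n + g + δ = 0.026 + 0.015 + 0.047 = 0.088.
Current steady state (s = 0.09): k* = (0.09/0.088)^(1/0.74) ≈ 1.0308, y* = 1.0308^0.26 ≈ 1.0079, c* = (1−0.09)·1.0079 ≈ 0.9172.
Setting f'(k) = n+g+δ gives 0.26·k^(0.26−1) = 0.088, hence k_gold = (0.26/0.088)^(1/0.74) ≈ 4.3231.
y_gold = 4.3231^0.26 ≈ 1.4632, c_gold = y_gold − 0.088·k_gold ≈ 1.0828.
Gain: Δc = 1.0828 − 0.9172 ≈ 0.1656.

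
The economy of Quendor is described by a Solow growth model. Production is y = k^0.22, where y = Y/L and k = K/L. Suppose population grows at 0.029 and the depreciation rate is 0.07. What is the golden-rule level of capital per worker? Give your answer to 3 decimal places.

n + δ = 0.029 + 0.07 = 0.099.
Maximizing c = f(k) − (n+δ)·k gives f'(k) = n+δ, i.e. 0.22·k^(0.22−1) = 0.099, so k_gold = (0.22/0.099)^(1/0.78) ≈ 2.7836.

k_gold ≈ 2.784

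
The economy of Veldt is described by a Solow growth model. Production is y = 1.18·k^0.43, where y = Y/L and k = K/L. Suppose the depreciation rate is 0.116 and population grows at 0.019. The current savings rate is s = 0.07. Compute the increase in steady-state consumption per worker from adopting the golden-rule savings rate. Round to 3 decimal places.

Δc ≈ 1.069

n + δ = 0.019 + 0.116 = 0.135.
Current steady state (s = 0.07): k* = (0.07·1.18/0.135)^(1/0.57) ≈ 0.4224, y* = 1.18·0.4224^0.43 ≈ 0.8146, c* = (1−0.07)·0.8146 ≈ 0.7576.
Setting f'(k) = n+δ gives 0.43·1.18·k^(0.43−1) = 0.135, hence k_gold = (0.43·1.18/0.135)^(1/0.57) ≈ 10.2047.
y_gold = 1.18·10.2047^0.43 ≈ 3.2038, c_gold = y_gold − 0.135·k_gold ≈ 1.8262.
Gain: Δc = 1.8262 − 0.7576 ≈ 1.0686.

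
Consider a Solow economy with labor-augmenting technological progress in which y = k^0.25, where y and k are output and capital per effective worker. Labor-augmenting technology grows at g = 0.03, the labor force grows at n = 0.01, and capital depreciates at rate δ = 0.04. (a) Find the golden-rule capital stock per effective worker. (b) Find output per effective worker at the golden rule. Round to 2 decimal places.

(a) k_gold ≈ 4.57; (b) y_gold ≈ 1.46

Capital per effective worker breaks even when investment replaces (n + g + δ)·k; here n + g + δ = 0.08.
Golden rule sets MPK = n+g+δ: 0.25·k^(0.25−1) = 0.08, so k_gold = (0.25/0.08)^(1/0.75) ≈ 4.5688.
y_gold = 4.5688^0.25 ≈ 1.4620.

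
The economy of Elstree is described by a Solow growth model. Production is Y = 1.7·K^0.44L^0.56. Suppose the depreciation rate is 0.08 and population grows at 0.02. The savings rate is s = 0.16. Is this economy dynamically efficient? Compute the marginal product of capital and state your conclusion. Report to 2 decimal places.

dynamically efficient; MPK ≈ 0.27

Break-even investment rate: n + δ = 0.02 + 0.08 = 0.1.
Steady-state k*: s·A·k^0.44 = 0.1·k gives k* = (0.16·1.7/0.1)^(1/0.56) ≈ 5.9706.
MPK = 0.44·1.7·5.9706^(-0.56) ≈ 0.2750.
MPK > n+δ = 0.1, so the economy is dynamically efficient (under-saving).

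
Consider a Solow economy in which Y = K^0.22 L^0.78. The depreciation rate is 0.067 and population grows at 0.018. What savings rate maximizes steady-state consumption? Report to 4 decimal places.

n + δ = 0.018 + 0.067 = 0.085.
At the golden rule MPK = n+δ, and in any Cobb-Douglas steady state s = (n+δ)·k/y = MPK·k/y = capital's share 0.22.

s_gold = 0.2200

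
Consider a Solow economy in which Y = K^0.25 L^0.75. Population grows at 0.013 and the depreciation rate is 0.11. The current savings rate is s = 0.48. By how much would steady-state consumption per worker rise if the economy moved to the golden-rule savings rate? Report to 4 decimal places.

Δc ≈ 0.1314

Break-even investment rate: n + δ = 0.013 + 0.11 = 0.123.
Current steady state (s = 0.48): k* = (0.48/0.123)^(1/0.75) ≈ 6.1440, y* = 6.1440^0.25 ≈ 1.5744, c* = (1−0.48)·1.5744 ≈ 0.8187.
Maximizing c = f(k) − (n+δ)·k gives f'(k) = n+δ, i.e. 0.25·k^(0.25−1) = 0.123, so k_gold = (0.25/0.123)^(1/0.75) ≈ 2.5746.
y_gold = 2.5746^0.25 ≈ 1.2667, c_gold = y_gold − 0.123·k_gold ≈ 0.9500.
Gain: Δc = 0.9500 − 0.8187 ≈ 0.1314.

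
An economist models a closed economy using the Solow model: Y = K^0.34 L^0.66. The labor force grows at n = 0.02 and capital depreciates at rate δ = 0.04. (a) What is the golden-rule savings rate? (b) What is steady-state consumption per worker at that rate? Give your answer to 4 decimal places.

Break-even investment rate: n + δ = 0.02 + 0.04 = 0.06.
For Cobb-Douglas, s_gold equals capital's share: s_gold = 0.34.
At the golden rule the marginal product of capital equals n+δ: 0.34·k^(0.34−1) = 0.06. Solving, k_gold = (0.34/0.06)^(1/0.66) ≈ 13.8486.
y_gold = 13.8486^0.34 ≈ 2.4439; c_gold = (1−0.34)·y_gold ≈ 1.6130.

(a) s_gold = 0.3400; (b) c_gold ≈ 1.6130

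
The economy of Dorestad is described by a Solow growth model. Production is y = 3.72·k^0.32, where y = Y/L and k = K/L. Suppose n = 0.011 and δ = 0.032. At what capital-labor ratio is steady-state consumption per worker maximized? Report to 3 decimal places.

Capital per worker breaks even when investment replaces (n + δ)·k; here n + δ = 0.043.
Golden rule sets MPK = n+δ: 0.32·3.72·k^(0.32−1) = 0.043, so k_gold = (0.32·3.72/0.043)^(1/0.68) ≈ 132.1047.

k_gold ≈ 132.105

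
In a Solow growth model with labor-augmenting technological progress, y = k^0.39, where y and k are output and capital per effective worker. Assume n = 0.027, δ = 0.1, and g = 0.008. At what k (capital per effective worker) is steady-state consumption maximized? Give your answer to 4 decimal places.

Break-even investment rate: n + g + δ = 0.027 + 0.008 + 0.1 = 0.135.
At the golden rule the marginal product of capital equals n+g+δ: 0.39·k^(0.39−1) = 0.135. Solving, k_gold = (0.39/0.135)^(1/0.61) ≈ 5.6924.

k_gold ≈ 5.6924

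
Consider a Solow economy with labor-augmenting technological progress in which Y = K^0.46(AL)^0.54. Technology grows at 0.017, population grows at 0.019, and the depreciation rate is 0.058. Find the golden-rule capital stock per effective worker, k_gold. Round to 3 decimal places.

k_gold ≈ 18.927

n + g + δ = 0.019 + 0.017 + 0.058 = 0.094.
Maximizing c = f(k) − (n+g+δ)·k gives f'(k) = n+g+δ, i.e. 0.46·k^(0.46−1) = 0.094, so k_gold = (0.46/0.094)^(1/0.54) ≈ 18.9275.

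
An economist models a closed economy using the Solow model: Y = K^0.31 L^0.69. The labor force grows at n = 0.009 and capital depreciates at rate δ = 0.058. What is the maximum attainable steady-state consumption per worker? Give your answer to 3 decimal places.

Capital per worker breaks even when investment replaces (n + δ)·k; here n + δ = 0.067.
Setting f'(k) = n+δ gives 0.31·k^(0.31−1) = 0.067, hence k_gold = (0.31/0.067)^(1/0.69) ≈ 9.2084.
y_gold = 9.2084^0.31 ≈ 1.9902.
c_gold = y_gold − (n+δ)·k_gold = 1.9902 − 0.067·9.2084 ≈ 1.3732.

c_gold ≈ 1.373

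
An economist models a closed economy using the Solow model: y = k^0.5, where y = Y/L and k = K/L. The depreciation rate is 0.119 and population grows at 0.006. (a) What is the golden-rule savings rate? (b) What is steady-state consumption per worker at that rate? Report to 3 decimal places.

n + δ = 0.006 + 0.119 = 0.125.
For Cobb-Douglas, s_gold equals capital's share: s_gold = 0.5.
Setting f'(k) = n+δ gives 0.5·k^(0.5−1) = 0.125, hence k_gold = (0.5/0.125)^(1/0.5) ≈ 16.0000.
y_gold = 16.0000^0.5 ≈ 4.0000; c_gold = (1−0.5)·y_gold ≈ 2.0000.

(a) s_gold = 0.500; (b) c_gold ≈ 2.000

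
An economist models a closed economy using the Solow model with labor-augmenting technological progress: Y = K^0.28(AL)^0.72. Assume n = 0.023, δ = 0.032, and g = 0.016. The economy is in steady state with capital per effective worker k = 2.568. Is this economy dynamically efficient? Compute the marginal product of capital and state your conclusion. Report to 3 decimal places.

Break-even investment rate: n + g + δ = 0.023 + 0.016 + 0.032 = 0.071.
MPK = 0.28·k^(0.28−1) = 0.28·2.568^(-0.72) ≈ 0.1420.
MPK > 0.071, so the economy is dynamically efficient (under-saving).

dynamically efficient; MPK ≈ 0.142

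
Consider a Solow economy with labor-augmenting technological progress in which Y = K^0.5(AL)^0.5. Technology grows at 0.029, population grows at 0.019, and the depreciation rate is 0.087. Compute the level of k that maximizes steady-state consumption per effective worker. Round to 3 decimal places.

Break-even investment rate: n + g + δ = 0.019 + 0.029 + 0.087 = 0.135.
Setting f'(k) = n+g+δ gives 0.5·k^(0.5−1) = 0.135, hence k_gold = (0.5/0.135)^(1/0.5) ≈ 13.7174.

k_gold ≈ 13.717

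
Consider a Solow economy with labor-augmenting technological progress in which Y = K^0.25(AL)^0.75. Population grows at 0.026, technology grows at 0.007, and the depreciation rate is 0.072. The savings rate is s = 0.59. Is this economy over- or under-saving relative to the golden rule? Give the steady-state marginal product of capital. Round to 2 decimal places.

The effective depreciation rate is n + g + δ = 0.026 + 0.007 + 0.072 = 0.105.
Steady-state k*: s·k^0.25 = 0.105·k gives k* = (0.59/0.105)^(1/0.75) ≈ 9.9897.
MPK = 0.25·9.9897^(-0.75) ≈ 0.0445.
MPK < n+g+δ = 0.105, so the economy is dynamically inefficient (over-saving).

over-saving; MPK ≈ 0.04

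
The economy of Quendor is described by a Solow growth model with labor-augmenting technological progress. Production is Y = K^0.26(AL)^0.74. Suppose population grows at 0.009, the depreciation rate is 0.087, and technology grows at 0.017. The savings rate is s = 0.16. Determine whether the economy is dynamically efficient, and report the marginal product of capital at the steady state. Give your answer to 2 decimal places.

dynamically efficient; MPK ≈ 0.18

Capital per effective worker breaks even when investment replaces (n + g + δ)·k; here n + g + δ = 0.113.
Steady-state k*: s·k^0.26 = 0.113·k gives k* = (0.16/0.113)^(1/0.74) ≈ 1.6000.
MPK = 0.26·1.6000^(-0.74) ≈ 0.1836.
MPK > n+g+δ = 0.113, so the economy is dynamically efficient (under-saving).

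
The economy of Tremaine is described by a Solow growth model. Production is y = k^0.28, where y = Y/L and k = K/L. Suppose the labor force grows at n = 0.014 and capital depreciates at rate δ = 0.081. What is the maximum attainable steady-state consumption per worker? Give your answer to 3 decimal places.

n + δ = 0.014 + 0.081 = 0.095.
Maximizing c = f(k) − (n+δ)·k gives f'(k) = n+δ, i.e. 0.28·k^(0.28−1) = 0.095, so k_gold = (0.28/0.095)^(1/0.72) ≈ 4.4874.
y_gold = 4.4874^0.28 ≈ 1.5225.
c_gold = y_gold − (n+δ)·k_gold = 1.5225 − 0.095·4.4874 ≈ 1.0962.

c_gold ≈ 1.096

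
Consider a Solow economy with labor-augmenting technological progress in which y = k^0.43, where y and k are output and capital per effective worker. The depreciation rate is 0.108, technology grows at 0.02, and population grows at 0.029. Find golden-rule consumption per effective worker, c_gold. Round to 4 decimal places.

c_gold ≈ 1.2189

n + g + δ = 0.029 + 0.02 + 0.108 = 0.157.
Setting f'(k) = n+g+δ gives 0.43·k^(0.43−1) = 0.157, hence k_gold = (0.43/0.157)^(1/0.57) ≈ 5.8569.
y_gold = 5.8569^0.43 ≈ 2.1384.
c_gold = y_gold − (n+g+δ)·k_gold = 2.1384 − 0.157·5.8569 ≈ 1.2189.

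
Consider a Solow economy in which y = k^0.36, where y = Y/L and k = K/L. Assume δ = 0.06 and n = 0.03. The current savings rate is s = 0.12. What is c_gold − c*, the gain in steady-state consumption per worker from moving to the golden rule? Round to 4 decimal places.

Δc ≈ 0.3613

Capital per worker breaks even when investment replaces (n + δ)·k; here n + δ = 0.09.
Current steady state (s = 0.12): k* = (0.12/0.09)^(1/0.64) ≈ 1.5675, y* = 1.5675^0.36 ≈ 1.1756, c* = (1−0.12)·1.1756 ≈ 1.0346.
Maximizing c = f(k) − (n+δ)·k gives f'(k) = n+δ, i.e. 0.36·k^(0.36−1) = 0.09, so k_gold = (0.36/0.09)^(1/0.64) ≈ 8.7241.
y_gold = 8.7241^0.36 ≈ 2.1810, c_gold = y_gold − 0.09·k_gold ≈ 1.3958.
Gain: Δc = 1.3958 − 1.0346 ≈ 0.3613.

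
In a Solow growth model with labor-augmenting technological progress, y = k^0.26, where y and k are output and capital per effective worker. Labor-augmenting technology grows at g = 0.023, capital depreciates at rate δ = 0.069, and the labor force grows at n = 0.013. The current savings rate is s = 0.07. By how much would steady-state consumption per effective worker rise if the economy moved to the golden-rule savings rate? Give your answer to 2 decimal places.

n + g + δ = 0.013 + 0.023 + 0.069 = 0.105.
Current steady state (s = 0.07): k* = (0.07/0.105)^(1/0.74) ≈ 0.5781, y* = 0.5781^0.26 ≈ 0.8672, c* = (1−0.07)·0.8672 ≈ 0.8065.
At the golden rule the marginal product of capital equals n+g+δ: 0.26·k^(0.26−1) = 0.105. Solving, k_gold = (0.26/0.105)^(1/0.74) ≈ 3.4052.
y_gold = 3.4052^0.26 ≈ 1.3752, c_gold = y_gold − 0.105·k_gold ≈ 1.0176.
Gain: Δc = 1.0176 − 0.8065 ≈ 0.2111.

Δc ≈ 0.21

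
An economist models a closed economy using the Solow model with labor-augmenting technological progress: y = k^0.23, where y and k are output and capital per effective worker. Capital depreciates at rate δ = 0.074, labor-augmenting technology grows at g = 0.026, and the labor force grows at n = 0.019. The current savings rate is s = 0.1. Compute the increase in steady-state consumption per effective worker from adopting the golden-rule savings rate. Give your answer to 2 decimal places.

Δc ≈ 0.08

The effective depreciation rate is n + g + δ = 0.019 + 0.026 + 0.074 = 0.119.
Current steady state (s = 0.1): k* = (0.1/0.119)^(1/0.77) ≈ 0.7978, y* = 0.7978^0.23 ≈ 0.9494, c* = (1−0.1)·0.9494 ≈ 0.8544.
At the golden rule the marginal product of capital equals n+g+δ: 0.23·k^(0.23−1) = 0.119. Solving, k_gold = (0.23/0.119)^(1/0.77) ≈ 2.3532.
y_gold = 2.3532^0.23 ≈ 1.2175, c_gold = y_gold − 0.119·k_gold ≈ 0.9375.
Gain: Δc = 0.9375 − 0.8544 ≈ 0.0831.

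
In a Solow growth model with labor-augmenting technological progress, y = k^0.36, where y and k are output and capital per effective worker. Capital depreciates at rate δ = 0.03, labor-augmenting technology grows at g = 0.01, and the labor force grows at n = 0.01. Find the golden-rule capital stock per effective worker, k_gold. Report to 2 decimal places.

n + g + δ = 0.01 + 0.01 + 0.03 = 0.05.
Setting f'(k) = n+g+δ gives 0.36·k^(0.36−1) = 0.05, hence k_gold = (0.36/0.05)^(1/0.64) ≈ 21.8566.

k_gold ≈ 21.86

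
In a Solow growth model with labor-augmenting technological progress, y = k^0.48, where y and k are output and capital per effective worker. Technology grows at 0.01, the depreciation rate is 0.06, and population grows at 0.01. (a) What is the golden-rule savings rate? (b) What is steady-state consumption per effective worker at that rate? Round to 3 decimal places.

Break-even investment rate: n + g + δ = 0.01 + 0.01 + 0.06 = 0.08.
For Cobb-Douglas, s_gold equals capital's share: s_gold = 0.48.
Setting f'(k) = n+g+δ gives 0.48·k^(0.48−1) = 0.08, hence k_gold = (0.48/0.08)^(1/0.52) ≈ 31.3650.
y_gold = 31.3650^0.48 ≈ 5.2275; c_gold = (1−0.48)·y_gold ≈ 2.7183.

(a) s_gold = 0.480; (b) c_gold ≈ 2.718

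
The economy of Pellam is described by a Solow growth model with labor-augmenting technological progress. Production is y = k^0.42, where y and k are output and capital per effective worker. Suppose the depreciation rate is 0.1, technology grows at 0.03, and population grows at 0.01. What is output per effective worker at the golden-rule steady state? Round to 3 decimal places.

n + g + δ = 0.01 + 0.03 + 0.1 = 0.14.
At the golden rule the marginal product of capital equals n+g+δ: 0.42·k^(0.42−1) = 0.14. Solving, k_gold = (0.42/0.14)^(1/0.58) ≈ 6.6470.
Output: y_gold = k_gold^0.42 = 6.6470^0.42 ≈ 2.2157.

y_gold ≈ 2.216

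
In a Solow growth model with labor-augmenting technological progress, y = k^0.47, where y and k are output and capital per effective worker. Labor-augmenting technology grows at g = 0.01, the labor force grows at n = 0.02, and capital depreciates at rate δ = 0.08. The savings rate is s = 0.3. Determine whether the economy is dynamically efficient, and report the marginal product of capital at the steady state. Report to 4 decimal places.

dynamically efficient; MPK ≈ 0.1723

Capital per effective worker breaks even when investment replaces (n + g + δ)·k; here n + g + δ = 0.11.
Steady-state k*: s·k^0.47 = 0.11·k gives k* = (0.3/0.11)^(1/0.53) ≈ 6.6394.
MPK = 0.47·6.6394^(-0.53) ≈ 0.1723.
MPK > n+g+δ = 0.11, so the economy is dynamically efficient (under-saving).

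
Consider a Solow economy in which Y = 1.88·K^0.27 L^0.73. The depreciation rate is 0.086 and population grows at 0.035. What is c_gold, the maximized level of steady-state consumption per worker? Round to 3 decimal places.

c_gold ≈ 2.332

The effective depreciation rate is n + δ = 0.035 + 0.086 = 0.121.
Setting f'(k) = n+δ gives 0.27·1.88·k^(0.27−1) = 0.121, hence k_gold = (0.27·1.88/0.121)^(1/0.73) ≈ 7.1296.
y_gold = 1.88·7.1296^0.27 ≈ 3.1951.
c_gold = y_gold − (n+δ)·k_gold = 3.1951 − 0.121·7.1296 ≈ 2.3324.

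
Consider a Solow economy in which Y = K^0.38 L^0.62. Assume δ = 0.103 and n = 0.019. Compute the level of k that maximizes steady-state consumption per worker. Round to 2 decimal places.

k_gold ≈ 6.25

n + δ = 0.019 + 0.103 = 0.122.
At the golden rule the marginal product of capital equals n+δ: 0.38·k^(0.38−1) = 0.122. Solving, k_gold = (0.38/0.122)^(1/0.62) ≈ 6.2495.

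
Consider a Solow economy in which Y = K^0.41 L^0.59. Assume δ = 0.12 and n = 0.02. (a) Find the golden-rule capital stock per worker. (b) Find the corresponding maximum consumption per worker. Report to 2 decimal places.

(a) k_gold ≈ 6.18; (b) c_gold ≈ 1.24

The effective depreciation rate is n + δ = 0.02 + 0.12 = 0.14.
Maximizing c = f(k) − (n+δ)·k gives f'(k) = n+δ, i.e. 0.41·k^(0.41−1) = 0.14, so k_gold = (0.41/0.14)^(1/0.59) ≈ 6.1793.
y_gold = 6.1793^0.41 ≈ 2.1100; c_gold = y_gold − 0.14·k_gold ≈ 1.2449.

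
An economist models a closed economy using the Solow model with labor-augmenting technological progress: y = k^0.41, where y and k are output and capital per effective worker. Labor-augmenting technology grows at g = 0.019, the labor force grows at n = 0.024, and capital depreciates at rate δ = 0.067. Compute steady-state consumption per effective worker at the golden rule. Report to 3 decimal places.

c_gold ≈ 1.472

n + g + δ = 0.024 + 0.019 + 0.067 = 0.11.
Maximizing c = f(k) − (n+g+δ)·k gives f'(k) = n+g+δ, i.e. 0.41·k^(0.41−1) = 0.11, so k_gold = (0.41/0.11)^(1/0.59) ≈ 9.2995.
y_gold = 9.2995^0.41 ≈ 2.4950.
c_gold = y_gold − (n+g+δ)·k_gold = 2.4950 − 0.11·9.2995 ≈ 1.4720.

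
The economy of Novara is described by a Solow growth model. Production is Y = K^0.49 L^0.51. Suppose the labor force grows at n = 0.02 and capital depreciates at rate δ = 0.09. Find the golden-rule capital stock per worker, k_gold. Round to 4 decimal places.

k_gold ≈ 18.7139

n + δ = 0.02 + 0.09 = 0.11.
Golden rule sets MPK = n+δ: 0.49·k^(0.49−1) = 0.11, so k_gold = (0.49/0.11)^(1/0.51) ≈ 18.7139.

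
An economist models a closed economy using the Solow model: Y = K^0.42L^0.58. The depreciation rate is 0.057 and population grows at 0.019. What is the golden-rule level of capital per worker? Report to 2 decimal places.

n + δ = 0.019 + 0.057 = 0.076.
Golden rule sets MPK = n+δ: 0.42·k^(0.42−1) = 0.076, so k_gold = (0.42/0.076)^(1/0.58) ≈ 19.0573.

k_gold ≈ 19.06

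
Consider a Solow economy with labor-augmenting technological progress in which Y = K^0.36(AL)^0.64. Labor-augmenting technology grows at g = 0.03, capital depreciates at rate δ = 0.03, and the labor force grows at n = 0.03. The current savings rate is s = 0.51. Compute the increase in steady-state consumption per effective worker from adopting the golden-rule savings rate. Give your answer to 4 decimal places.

Break-even investment rate: n + g + δ = 0.03 + 0.03 + 0.03 = 0.09.
Current steady state (s = 0.51): k* = (0.51/0.09)^(1/0.64) ≈ 15.0340, y* = 15.0340^0.36 ≈ 2.6531, c* = (1−0.51)·2.6531 ≈ 1.3000.
Maximizing c = f(k) − (n+g+δ)·k gives f'(k) = n+g+δ, i.e. 0.36·k^(0.36−1) = 0.09, so k_gold = (0.36/0.09)^(1/0.64) ≈ 8.7241.
y_gold = 8.7241^0.36 ≈ 2.1810, c_gold = y_gold − 0.09·k_gold ≈ 1.3958.
Gain: Δc = 1.3958 − 1.3000 ≈ 0.0959.

Δc ≈ 0.0959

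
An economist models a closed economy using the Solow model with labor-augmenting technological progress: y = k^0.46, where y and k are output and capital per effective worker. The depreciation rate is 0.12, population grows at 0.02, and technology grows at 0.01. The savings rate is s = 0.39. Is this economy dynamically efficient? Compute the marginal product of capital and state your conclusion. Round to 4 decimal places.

dynamically efficient; MPK ≈ 0.1769

Capital per effective worker breaks even when investment replaces (n + g + δ)·k; here n + g + δ = 0.15.
Steady-state k*: s·k^0.46 = 0.15·k gives k* = (0.39/0.15)^(1/0.54) ≈ 5.8677.
MPK = 0.46·5.8677^(-0.54) ≈ 0.1769.
MPK > n+g+δ = 0.15, so the economy is dynamically efficient (under-saving).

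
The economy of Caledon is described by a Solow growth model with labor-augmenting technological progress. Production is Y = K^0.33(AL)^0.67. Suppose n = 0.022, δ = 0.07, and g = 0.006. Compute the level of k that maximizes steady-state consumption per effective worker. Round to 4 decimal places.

Capital per effective worker breaks even when investment replaces (n + g + δ)·k; here n + g + δ = 0.098.
Maximizing c = f(k) − (n+g+δ)·k gives f'(k) = n+g+δ, i.e. 0.33·k^(0.33−1) = 0.098, so k_gold = (0.33/0.098)^(1/0.67) ≈ 6.1235.

k_gold ≈ 6.1235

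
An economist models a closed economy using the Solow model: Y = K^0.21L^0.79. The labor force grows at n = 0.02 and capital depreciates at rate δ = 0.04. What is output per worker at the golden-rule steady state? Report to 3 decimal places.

y_gold ≈ 1.395

n + δ = 0.02 + 0.04 = 0.06.
Golden rule sets MPK = n+δ: 0.21·k^(0.21−1) = 0.06, so k_gold = (0.21/0.06)^(1/0.79) ≈ 4.8831.
Output: y_gold = k_gold^0.21 = 4.8831^0.21 ≈ 1.3952.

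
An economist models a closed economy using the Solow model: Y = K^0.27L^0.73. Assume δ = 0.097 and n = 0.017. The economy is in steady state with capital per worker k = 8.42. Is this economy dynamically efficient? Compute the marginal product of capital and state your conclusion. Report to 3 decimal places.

Break-even investment rate: n + δ = 0.017 + 0.097 = 0.114.
MPK = 0.27·k^(0.27−1) = 0.27·8.42^(-0.73) ≈ 0.0570.
MPK < 0.114, so the economy is dynamically inefficient (over-saving).

dynamically inefficient; MPK ≈ 0.057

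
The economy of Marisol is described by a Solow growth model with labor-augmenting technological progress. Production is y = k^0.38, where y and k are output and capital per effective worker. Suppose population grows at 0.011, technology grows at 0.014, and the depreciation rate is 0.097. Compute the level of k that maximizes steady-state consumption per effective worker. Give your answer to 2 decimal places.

k_gold ≈ 6.25

The effective depreciation rate is n + g + δ = 0.011 + 0.014 + 0.097 = 0.122.
Setting f'(k) = n+g+δ gives 0.38·k^(0.38−1) = 0.122, hence k_gold = (0.38/0.122)^(1/0.62) ≈ 6.2495.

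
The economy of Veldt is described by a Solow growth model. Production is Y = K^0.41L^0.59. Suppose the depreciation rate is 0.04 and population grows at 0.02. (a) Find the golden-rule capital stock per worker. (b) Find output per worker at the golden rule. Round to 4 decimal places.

(a) k_gold ≈ 25.9795; (b) y_gold ≈ 3.8019

The effective depreciation rate is n + δ = 0.02 + 0.04 = 0.06.
At the golden rule the marginal product of capital equals n+δ: 0.41·k^(0.41−1) = 0.06. Solving, k_gold = (0.41/0.06)^(1/0.59) ≈ 25.9795.
y_gold = 25.9795^0.41 ≈ 3.8019.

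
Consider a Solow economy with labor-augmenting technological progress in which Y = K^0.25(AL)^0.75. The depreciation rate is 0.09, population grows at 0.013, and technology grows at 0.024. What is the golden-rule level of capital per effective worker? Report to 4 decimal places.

k_gold ≈ 2.4671

The effective depreciation rate is n + g + δ = 0.013 + 0.024 + 0.09 = 0.127.
Setting f'(k) = n+g+δ gives 0.25·k^(0.25−1) = 0.127, hence k_gold = (0.25/0.127)^(1/0.75) ≈ 2.4671.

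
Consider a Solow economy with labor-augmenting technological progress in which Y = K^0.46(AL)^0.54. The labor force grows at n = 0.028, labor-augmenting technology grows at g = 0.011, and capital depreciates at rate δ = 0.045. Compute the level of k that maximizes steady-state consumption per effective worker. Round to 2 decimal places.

k_gold ≈ 23.31

The effective depreciation rate is n + g + δ = 0.028 + 0.011 + 0.045 = 0.084.
Setting f'(k) = n+g+δ gives 0.46·k^(0.46−1) = 0.084, hence k_gold = (0.46/0.084)^(1/0.54) ≈ 23.3106.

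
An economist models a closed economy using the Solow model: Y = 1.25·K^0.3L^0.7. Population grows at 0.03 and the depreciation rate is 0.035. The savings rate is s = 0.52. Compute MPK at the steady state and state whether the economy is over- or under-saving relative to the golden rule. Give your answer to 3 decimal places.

The effective depreciation rate is n + δ = 0.03 + 0.035 = 0.065.
Steady-state k*: s·A·k^0.3 = 0.065·k gives k* = (0.52·1.25/0.065)^(1/0.7) ≈ 26.8270.
MPK = 0.3·1.25·26.8270^(-0.7) ≈ 0.0375.
MPK < n+δ = 0.065, so the economy is dynamically inefficient (over-saving).

over-saving; MPK ≈ 0.038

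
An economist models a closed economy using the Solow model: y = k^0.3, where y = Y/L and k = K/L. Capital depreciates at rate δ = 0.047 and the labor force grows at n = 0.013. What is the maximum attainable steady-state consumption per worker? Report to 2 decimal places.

c_gold ≈ 1.40

The effective depreciation rate is n + δ = 0.013 + 0.047 = 0.06.
Setting f'(k) = n+δ gives 0.3·k^(0.3−1) = 0.06, hence k_gold = (0.3/0.06)^(1/0.7) ≈ 9.9662.
y_gold = 9.9662^0.3 ≈ 1.9932.
c_gold = y_gold − (n+δ)·k_gold = 1.9932 − 0.06·9.9662 ≈ 1.3953.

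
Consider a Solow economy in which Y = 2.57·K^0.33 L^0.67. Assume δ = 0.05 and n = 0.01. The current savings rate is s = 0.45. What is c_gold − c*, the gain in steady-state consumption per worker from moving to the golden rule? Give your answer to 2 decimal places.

n + δ = 0.01 + 0.05 = 0.06.
Current steady state (s = 0.45): k* = (0.45·2.57/0.06)^(1/0.67) ≈ 82.7755, y* = 2.57·82.7755^0.33 ≈ 11.0367, c* = (1−0.45)·11.0367 ≈ 6.0702.
Setting f'(k) = n+δ gives 0.33·2.57·k^(0.33−1) = 0.06, hence k_gold = (0.33·2.57/0.06)^(1/0.67) ≈ 52.1026.
y_gold = 2.57·52.1026^0.33 ≈ 9.4732, c_gold = y_gold − 0.06·k_gold ≈ 6.3470.
Gain: Δc = 6.3470 − 6.0702 ≈ 0.2768.

Δc ≈ 0.28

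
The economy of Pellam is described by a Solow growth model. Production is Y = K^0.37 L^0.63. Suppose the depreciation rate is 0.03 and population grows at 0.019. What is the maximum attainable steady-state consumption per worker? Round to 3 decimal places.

c_gold ≈ 2.065

Break-even investment rate: n + δ = 0.019 + 0.03 = 0.049.
Maximizing c = f(k) − (n+δ)·k gives f'(k) = n+δ, i.e. 0.37·k^(0.37−1) = 0.049, so k_gold = (0.37/0.049)^(1/0.63) ≈ 24.7548.
y_gold = 24.7548^0.37 ≈ 3.2783.
c_gold = y_gold − (n+δ)·k_gold = 3.2783 − 0.049·24.7548 ≈ 2.0654.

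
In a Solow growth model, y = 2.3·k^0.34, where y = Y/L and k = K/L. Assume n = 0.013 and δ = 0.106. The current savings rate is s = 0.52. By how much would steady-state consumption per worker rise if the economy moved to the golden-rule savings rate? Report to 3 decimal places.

n + δ = 0.013 + 0.106 = 0.119.
Current steady state (s = 0.52): k* = (0.52·2.3/0.119)^(1/0.66) ≈ 32.9960, y* = 2.3·32.9960^0.34 ≈ 7.5510, c* = (1−0.52)·7.5510 ≈ 3.6245.
Setting f'(k) = n+δ gives 0.34·2.3·k^(0.34−1) = 0.119, hence k_gold = (0.34·2.3/0.119)^(1/0.66) ≈ 17.3332.
y_gold = 2.3·17.3332^0.34 ≈ 6.0666, c_gold = y_gold − 0.119·k_gold ≈ 4.0040.
Gain: Δc = 4.0040 − 3.6245 ≈ 0.3795.

Δc ≈ 0.379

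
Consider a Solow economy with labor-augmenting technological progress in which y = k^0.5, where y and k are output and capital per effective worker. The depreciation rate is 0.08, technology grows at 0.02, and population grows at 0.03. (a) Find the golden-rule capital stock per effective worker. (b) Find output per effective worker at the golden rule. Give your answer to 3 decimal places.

(a) k_gold ≈ 14.793; (b) y_gold ≈ 3.846

Capital per effective worker breaks even when investment replaces (n + g + δ)·k; here n + g + δ = 0.13.
Setting f'(k) = n+g+δ gives 0.5·k^(0.5−1) = 0.13, hence k_gold = (0.5/0.13)^(1/0.5) ≈ 14.7929.
y_gold = 14.7929^0.5 ≈ 3.8462.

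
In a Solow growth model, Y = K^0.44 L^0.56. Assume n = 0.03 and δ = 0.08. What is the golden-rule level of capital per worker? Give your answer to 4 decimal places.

k_gold ≈ 11.8880

Break-even investment rate: n + δ = 0.03 + 0.08 = 0.11.
Golden rule sets MPK = n+δ: 0.44·k^(0.44−1) = 0.11, so k_gold = (0.44/0.11)^(1/0.56) ≈ 11.8880.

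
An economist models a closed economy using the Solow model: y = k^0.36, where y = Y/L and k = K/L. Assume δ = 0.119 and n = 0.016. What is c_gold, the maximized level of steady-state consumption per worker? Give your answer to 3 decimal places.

c_gold ≈ 1.111

Break-even investment rate: n + δ = 0.016 + 0.119 = 0.135.
Setting f'(k) = n+δ gives 0.36·k^(0.36−1) = 0.135, hence k_gold = (0.36/0.135)^(1/0.64) ≈ 4.6299.
y_gold = 4.6299^0.36 ≈ 1.7362.
c_gold = y_gold − (n+δ)·k_gold = 1.7362 − 0.135·4.6299 ≈ 1.1112.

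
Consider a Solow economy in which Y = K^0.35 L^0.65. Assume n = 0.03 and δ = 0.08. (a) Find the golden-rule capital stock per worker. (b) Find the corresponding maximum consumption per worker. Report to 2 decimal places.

(a) k_gold ≈ 5.93; (b) c_gold ≈ 1.21

Break-even investment rate: n + δ = 0.03 + 0.08 = 0.11.
Maximizing c = f(k) − (n+δ)·k gives f'(k) = n+δ, i.e. 0.35·k^(0.35−1) = 0.11, so k_gold = (0.35/0.11)^(1/0.65) ≈ 5.9340.
y_gold = 5.9340^0.35 ≈ 1.8650; c_gold = y_gold − 0.11·k_gold ≈ 1.2122.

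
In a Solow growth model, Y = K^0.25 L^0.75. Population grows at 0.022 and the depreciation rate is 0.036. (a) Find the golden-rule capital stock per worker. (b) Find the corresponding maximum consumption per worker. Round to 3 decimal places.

The effective depreciation rate is n + δ = 0.022 + 0.036 = 0.058.
Maximizing c = f(k) − (n+δ)·k gives f'(k) = n+δ, i.e. 0.25·k^(0.25−1) = 0.058, so k_gold = (0.25/0.058)^(1/0.75) ≈ 7.0148.
y_gold = 7.0148^0.25 ≈ 1.6274; c_gold = y_gold − 0.058·k_gold ≈ 1.2206.

(a) k_gold ≈ 7.015; (b) c_gold ≈ 1.221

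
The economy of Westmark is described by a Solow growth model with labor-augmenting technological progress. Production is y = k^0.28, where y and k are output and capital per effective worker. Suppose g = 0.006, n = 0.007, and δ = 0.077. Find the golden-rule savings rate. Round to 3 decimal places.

s_gold = 0.280

n + g + δ = 0.007 + 0.006 + 0.077 = 0.09.
At the golden rule MPK = n+g+δ, and in any Cobb-Douglas steady state s = (n+g+δ)·k/y = MPK·k/y = capital's share 0.28.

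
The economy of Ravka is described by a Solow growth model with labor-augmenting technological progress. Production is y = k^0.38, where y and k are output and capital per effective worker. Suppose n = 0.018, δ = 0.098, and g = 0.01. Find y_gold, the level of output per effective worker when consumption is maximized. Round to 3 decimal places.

y_gold ≈ 1.967

Break-even investment rate: n + g + δ = 0.018 + 0.01 + 0.098 = 0.126.
Golden rule sets MPK = n+g+δ: 0.38·k^(0.38−1) = 0.126, so k_gold = (0.38/0.126)^(1/0.62) ≈ 5.9326.
Output: y_gold = k_gold^0.38 = 5.9326^0.38 ≈ 1.9671.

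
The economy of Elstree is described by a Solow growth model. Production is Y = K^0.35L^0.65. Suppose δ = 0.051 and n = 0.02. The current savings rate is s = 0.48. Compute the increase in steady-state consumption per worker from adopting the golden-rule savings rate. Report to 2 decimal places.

Δc ≈ 0.08

The effective depreciation rate is n + δ = 0.02 + 0.051 = 0.071.
Current steady state (s = 0.48): k* = (0.48/0.071)^(1/0.65) ≈ 18.9189, y* = 18.9189^0.35 ≈ 2.7984, c* = (1−0.48)·2.7984 ≈ 1.4552.
Golden rule sets MPK = n+δ: 0.35·k^(0.35−1) = 0.071, so k_gold = (0.35/0.071)^(1/0.65) ≈ 11.6375.
y_gold = 11.6375^0.35 ≈ 2.3608, c_gold = y_gold − 0.071·k_gold ≈ 1.5345.
Gain: Δc = 1.5345 − 1.4552 ≈ 0.0793.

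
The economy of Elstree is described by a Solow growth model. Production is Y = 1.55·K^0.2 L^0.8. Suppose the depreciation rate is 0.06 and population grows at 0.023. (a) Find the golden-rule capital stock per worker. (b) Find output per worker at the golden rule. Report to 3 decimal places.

Break-even investment rate: n + δ = 0.023 + 0.06 = 0.083.
At the golden rule the marginal product of capital equals n+δ: 0.2·1.55·k^(0.2−1) = 0.083. Solving, k_gold = (0.2·1.55/0.083)^(1/0.8) ≈ 5.1922.
y_gold = 1.55·5.1922^0.2 ≈ 2.1548.

(a) k_gold ≈ 5.192; (b) y_gold ≈ 2.155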